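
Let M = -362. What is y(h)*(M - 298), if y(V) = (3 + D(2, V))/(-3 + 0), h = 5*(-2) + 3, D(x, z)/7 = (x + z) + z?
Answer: -17820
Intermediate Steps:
D(x, z) = 7*x + 14*z (D(x, z) = 7*((x + z) + z) = 7*(x + 2*z) = 7*x + 14*z)
h = -7 (h = -10 + 3 = -7)
y(V) = -17/3 - 14*V/3 (y(V) = (3 + (7*2 + 14*V))/(-3 + 0) = (3 + (14 + 14*V))/(-3) = -(17 + 14*V)/3 = -17/3 - 14*V/3)
y(h)*(M - 298) = (-17/3 - 14/3*(-7))*(-362 - 298) = (-17/3 + 98/3)*(-660) = 27*(-660) = -17820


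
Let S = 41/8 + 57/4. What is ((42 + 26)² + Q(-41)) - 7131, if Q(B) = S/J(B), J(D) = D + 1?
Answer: -160479/64 ≈ -2507.5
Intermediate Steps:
J(D) = 1 + D
S = 155/8 (S = 41*(⅛) + 57*(¼) = 41/8 + 57/4 = 155/8 ≈ 19.375)
Q(B) = 155/(8*(1 + B))
((42 + 26)² + Q(-41)) - 7131 = ((42 + 26)² + 155/(8*(1 - 41))) - 7131 = (68² + (155/8)/(-40)) - 7131 = (4624 + (155/8)*(-1/40)) - 7131 = (4624 - 31/64) - 7131 = 295905/64 - 7131 = -160479/64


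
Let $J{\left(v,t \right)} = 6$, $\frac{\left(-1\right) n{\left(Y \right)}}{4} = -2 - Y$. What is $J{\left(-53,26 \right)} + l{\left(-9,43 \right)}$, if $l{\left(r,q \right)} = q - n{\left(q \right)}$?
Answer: $-131$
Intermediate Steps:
$n{\left(Y \right)} = 8 + 4 Y$ ($n{\left(Y \right)} = - 4 \left(-2 - Y\right) = 8 + 4 Y$)
$l{\left(r,q \right)} = -8 - 3 q$ ($l{\left(r,q \right)} = q - \left(8 + 4 q\right) = -8 - 3 q$)
$J{\left(-53,26 \right)} + l{\left(-9,43 \right)} = 6 - 137 = -131$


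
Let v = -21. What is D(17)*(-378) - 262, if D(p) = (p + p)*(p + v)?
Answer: 51146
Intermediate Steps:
D(p) = 2*p*(-21 + p) (D(p) = (p + p)*(p - 21) = (2*p)*(-21 + p) = 2*p*(-21 + p))
D(17)*(-378) - 262 = (2*17*(-21 + 17))*(-378) - 262 = (2*17*(-4))*(-378) - 262 = -136*(-378) - 262 = 51408 - 262 = 51146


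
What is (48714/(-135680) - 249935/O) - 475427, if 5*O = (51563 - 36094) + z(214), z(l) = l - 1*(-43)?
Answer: -253647665362931/533425920 ≈ -4.7551e+5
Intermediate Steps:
z(l) = 43 + l (z(l) = l + 43 = 43 + l)
O = 15726/5 (O = ((51563 - 36094) + (43 + 214))/5 = (15469 + 257)/5 = (⅕)*15726 = 15726/5 ≈ 3145.2)
(48714/(-135680) - 249935/O) - 475427 = (48714/(-135680) - 249935/15726/5) - 475427 = (48714*(-1/135680) - 249935*5/15726) - 475427 = (-24357/67840 - 1249675/15726) - 475427 = -42580495091/533425920 - 475427 = -253647665362931/533425920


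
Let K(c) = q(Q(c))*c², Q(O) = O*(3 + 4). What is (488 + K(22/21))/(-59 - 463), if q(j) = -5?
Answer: -106394/115101 ≈ -0.92435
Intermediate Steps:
Q(O) = 7*O (Q(O) = O*7 = 7*O)
K(c) = -5*c²
(488 + K(22/21))/(-59 - 463) = (488 - 5*(22/21)²)/(-59 - 463) = (488 - 5*(22*(1/21))²)/(-522) = (488 - 5*(22/21)²)*(-1/522) = (488 - 5*484/441)*(-1/522) = (488 - 2420/441)*(-1/522) = (212788/441)*(-1/522) = -106394/115101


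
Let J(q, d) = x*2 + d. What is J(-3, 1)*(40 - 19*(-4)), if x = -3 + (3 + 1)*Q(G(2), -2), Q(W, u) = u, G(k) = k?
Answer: -2436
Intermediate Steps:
x = -11 (x = -3 + (3 + 1)*(-2) = -3 + 4*(-2) = -3 - 8 = -11)
J(q, d) = -22 + d (J(q, d) = -11*2 + d = -22 + d)
J(-3, 1)*(40 - 19*(-4)) = (-22 + 1)*(40 - 19*(-4)) = -21*(40 + 76) = -21*116 = -2436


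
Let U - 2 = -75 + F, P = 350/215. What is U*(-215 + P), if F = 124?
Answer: -467925/43 ≈ -10882.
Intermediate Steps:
P = 70/43 (P = 350*(1/215) = 70/43 ≈ 1.6279)
U = 51 (U = 2 + (-75 + 124) = 2 + 49 = 51)
U*(-215 + P) = 51*(-215 + 70/43) = 51*(-9175/43) = -467925/43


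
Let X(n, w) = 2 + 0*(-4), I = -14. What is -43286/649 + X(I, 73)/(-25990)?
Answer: -562502219/8433755 ≈ -66.697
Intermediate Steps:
X(n, w) = 2 (X(n, w) = 2 + 0 = 2)
-43286/649 + X(I, 73)/(-25990) = -43286/649 + 2/(-25990) = -43286*1/649 + 2*(-1/25990) = -43286/649 - 1/12995 = -562502219/8433755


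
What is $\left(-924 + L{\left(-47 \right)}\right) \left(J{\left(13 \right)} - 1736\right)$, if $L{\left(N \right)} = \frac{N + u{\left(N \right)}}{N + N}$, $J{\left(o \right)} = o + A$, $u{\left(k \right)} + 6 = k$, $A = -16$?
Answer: $1604986$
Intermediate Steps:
$u{\left(k \right)} = -6 + k$
$J{\left(o \right)} = -16 + o$ ($J{\left(o \right)} = o - 16 = -16 + o$)
$L{\left(N \right)} = \frac{-6 + 2 N}{2 N}$ ($L{\left(N \right)} = \frac{N + \left(-6 + N\right)}{N + N} = \frac{-6 + 2 N}{2 N}$)
$\left(-924 + L{\left(-47 \right)}\right) \left(J{\left(13 \right)} - 1736\right) = \left(-924 + \frac{-3 - 47}{-47}\right) \left(\left(-16 + 13\right) - 1736\right) = \left(-924 - - \frac{50}{47}\right) \left(-3 - 1736\right) = \left(-924 + \frac{50}{47}\right) \left(-1739\right) = \left(- \frac{43378}{47}\right) \left(-1739\right) = 1604986$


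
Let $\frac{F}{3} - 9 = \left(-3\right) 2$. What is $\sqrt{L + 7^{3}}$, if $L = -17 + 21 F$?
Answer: $\sqrt{515} \approx 22.694$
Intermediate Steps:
$F = 9$ ($F = 27 + 3 \left(\left(-3\right) 2\right) = 27 + 3 \left(-6\right) = 27 - 18 = 9$)
$L = 172$ ($L = -17 + 21 \cdot 9 = -17 + 189 = 172$)
$\sqrt{L + 7^{3}} = \sqrt{172 + 7^{3}} = \sqrt{172 + 343} = \sqrt{515}$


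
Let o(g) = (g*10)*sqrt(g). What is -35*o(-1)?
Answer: 350*I ≈ 350.0*I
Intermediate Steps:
o(g) = 10*g**(3/2) (o(g) = (10*g)*sqrt(g) = 10*g**(3/2))
-35*o(-1) = -350*(-1)**(3/2) = -350*(-I) = -(-350)*I = 350*I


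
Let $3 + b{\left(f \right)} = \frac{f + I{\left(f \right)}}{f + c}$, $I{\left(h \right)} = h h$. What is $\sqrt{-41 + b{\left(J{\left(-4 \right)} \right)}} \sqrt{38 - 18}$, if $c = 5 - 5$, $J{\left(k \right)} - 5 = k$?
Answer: $2 i \sqrt{210} \approx 28.983 i$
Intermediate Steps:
$J{\left(k \right)} = 5 + k$
$I{\left(h \right)} = h^{2}$
$c = 0$
$b{\left(f \right)} = -3 + \frac{f + f^{2}}{f}$ ($b{\left(f \right)} = -3 + \frac{f + f^{2}}{f + 0} = -3 + \frac{f + f^{2}}{f}$)
$\sqrt{-41 + b{\left(J{\left(-4 \right)} \right)}} \sqrt{38 - 18} = \sqrt{-41 + \left(-2 + \left(5 - 4\right)\right)} \sqrt{38 - 18} = \sqrt{-41 + \left(-2 + 1\right)} \sqrt{20} = \sqrt{-41 - 1} \cdot 2 \sqrt{5} = \sqrt{-42} \cdot 2 \sqrt{5} = i \sqrt{42} \cdot 2 \sqrt{5} = 2 i \sqrt{210}$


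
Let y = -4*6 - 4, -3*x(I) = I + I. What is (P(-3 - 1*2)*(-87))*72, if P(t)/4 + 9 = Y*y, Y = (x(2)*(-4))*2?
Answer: 7708896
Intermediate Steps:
x(I) = -2*I/3 (x(I) = -(I + I)/3 = -2*I/3)
Y = 32/3 (Y = (-2/3*2*(-4))*2 = -4/3*(-4)*2 = (16/3)*2 = 32/3 ≈ 10.667)
y = -28 (y = -24 - 4 = -28)
P(t) = -3692/3 (P(t) = -36 + 4*((32/3)*(-28)) = -36 + 4*(-896/3) = -36 - 3584/3 = -3692/3)
(P(-3 - 1*2)*(-87))*72 = -3692/3*(-87)*72 = 107068*72 = 7708896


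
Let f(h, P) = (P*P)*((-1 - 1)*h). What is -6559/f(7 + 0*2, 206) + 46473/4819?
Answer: 3948771859/408998168 ≈ 9.6547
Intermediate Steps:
f(h, P) = -2*h*P² (f(h, P) = P²*(-2*h) = -2*h*P²)
-6559/f(7 + 0*2, 206) + 46473/4819 = -6559*(-1/(84872*(7 + 0*2))) + 46473/4819 = -6559*(-1/(84872*(7 + 0))) + 46473*(1/4819) = -6559/((-2*7*42436)) + 46473/4819 = -6559/(-594104) + 46473/4819 = -6559*(-1/594104) + 46473/4819 = 937/84872 + 46473/4819 = 3948771859/408998168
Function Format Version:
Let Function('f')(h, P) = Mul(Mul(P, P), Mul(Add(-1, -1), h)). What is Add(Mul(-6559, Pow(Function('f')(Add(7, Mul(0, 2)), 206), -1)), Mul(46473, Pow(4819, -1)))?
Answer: Rational(3948771859, 408998168) ≈ 9.6547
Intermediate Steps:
Function('f')(h, P) = Mul(-2, h, Pow(P, 2)) (Function('f')(h, P) = Mul(Pow(P, 2), Mul(-2, h)) = Mul(-2, h, Pow(P, 2)))
Add(Mul(-6559, Pow(Function('f')(Add(7, Mul(0, 2)), 206), -1)), Mul(46473, Pow(4819, -1))) = Add(Mul(-6559, Pow(Mul(-2, Add(7, Mul(0, 2)), Pow(206, 2)), -1)), Mul(46473, Pow(4819, -1))) = Add(Mul(-6559, Pow(Mul(-2, Add(7, 0), 42436), -1)), Mul(46473, Rational(1, 4819))) = Add(Mul(-6559, Pow(Mul(-2, 7, 42436), -1)), Rational(46473, 4819)) = Add(Mul(-6559, Pow(-594104, -1)), Rational(46473, 4819)) = Add(Mul(-6559, Rational(-1, 594104)), Rational(46473, 4819)) = Add(Rational(937, 84872), Rational(46473, 4819)) = Rational(3948771859, 408998168)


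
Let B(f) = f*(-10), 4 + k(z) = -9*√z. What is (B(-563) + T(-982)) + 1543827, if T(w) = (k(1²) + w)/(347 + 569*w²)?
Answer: 850188145167276/548700703 ≈ 1.5495e+6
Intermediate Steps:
k(z) = -4 - 9*√z
B(f) = -10*f
T(w) = (-13 + w)/(347 + 569*w²) (T(w) = ((-4 - 9*√(1²)) + w)/(347 + 569*w²) = ((-4 - 9*√1) + w)/(347 + 569*w²) = ((-4 - 9*1) + w)/(347 + 569*w²) = ((-4 - 9) + w)/(347 + 569*w²) = (-13 + w)/(347 + 569*w²))
(B(-563) + T(-982)) + 1543827 = (-10*(-563) + (-13 - 982)/(347 + 569*(-982)²)) + 1543827 = (5630 - 995/(347 + 569*964324)) + 1543827 = (5630 - 995/(347 + 548700356)) + 1543827 = (5630 - 995/548700703) + 1543827 = 3089184956895/548700703 + 1543827 = 850188145167276/548700703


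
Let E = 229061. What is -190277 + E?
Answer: 38784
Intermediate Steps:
-190277 + E = -190277 + 229061 = 38784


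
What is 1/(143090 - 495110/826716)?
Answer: 37578/5377013515 ≈ 6.9886e-6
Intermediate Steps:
1/(143090 - 495110/826716) = 1/(143090 - 495110*1/826716) = 1/(143090 - 22505/37578) = 1/(5377013515/37578) = 37578/5377013515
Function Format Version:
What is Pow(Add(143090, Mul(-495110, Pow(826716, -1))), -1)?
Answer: Rational(37578, 5377013515) ≈ 6.9886e-6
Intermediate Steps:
Pow(Add(143090, Mul(-495110, Pow(826716, -1))), -1) = Pow(Add(143090, Mul(-495110, Rational(1, 826716))), -1) = Pow(Add(143090, Rational(-22505, 37578)), -1) = Pow(Rational(5377013515, 37578), -1) = Rational(37578, 5377013515)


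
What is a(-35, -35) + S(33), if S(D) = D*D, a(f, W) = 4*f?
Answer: 949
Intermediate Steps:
S(D) = D**2
a(-35, -35) + S(33) = 4*(-35) + 33**2 = -140 + 1089 = 949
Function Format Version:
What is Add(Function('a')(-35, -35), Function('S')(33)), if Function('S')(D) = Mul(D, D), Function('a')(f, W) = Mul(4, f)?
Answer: 949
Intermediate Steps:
Function('S')(D) = Pow(D, 2)
Add(Function('a')(-35, -35), Function('S')(33)) = Add(Mul(4, -35), Pow(33, 2)) = Add(-140, 1089) = 949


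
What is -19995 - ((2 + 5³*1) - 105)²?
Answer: -20479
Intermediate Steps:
-19995 - ((2 + 5³*1) - 105)² = -19995 - ((2 + 125*1) - 105)² = -19995 - ((2 + 125) - 105)² = -19995 - (127 - 105)² = -19995 - 1*22² = -19995 - 1*484 = -19995 - 484 = -20479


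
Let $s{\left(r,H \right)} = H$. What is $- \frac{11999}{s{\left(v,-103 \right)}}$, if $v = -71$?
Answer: $\frac{11999}{103} \approx 116.5$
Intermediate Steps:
$- \frac{11999}{s{\left(v,-103 \right)}} = - \frac{11999}{-103} = \left(-11999\right) \left(- \frac{1}{103}\right) = \frac{11999}{103}$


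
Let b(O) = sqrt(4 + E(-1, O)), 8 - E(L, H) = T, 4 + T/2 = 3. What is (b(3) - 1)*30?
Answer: -30 + 30*sqrt(14) ≈ 82.250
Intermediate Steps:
T = -2 (T = -8 + 2*3 = -8 + 6 = -2)
E(L, H) = 10 (E(L, H) = 8 - 1*(-2) = 8 + 2 = 10)
b(O) = sqrt(14) (b(O) = sqrt(4 + 10) = sqrt(14))
(b(3) - 1)*30 = (sqrt(14) - 1)*30 = (-1 + sqrt(14))*30 = -30 + 30*sqrt(14)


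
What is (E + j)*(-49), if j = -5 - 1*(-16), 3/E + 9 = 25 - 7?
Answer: -1666/3 ≈ -555.33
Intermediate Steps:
E = 1/3 (E = 3/(-9 + (25 - 7)) = 3/(-9 + 18) = 3/9 = 3*(1/9) = 1/3 ≈ 0.33333)
j = 11 (j = -5 + 16 = 11)
(E + j)*(-49) = (1/3 + 11)*(-49) = (34/3)*(-49) = -1666/3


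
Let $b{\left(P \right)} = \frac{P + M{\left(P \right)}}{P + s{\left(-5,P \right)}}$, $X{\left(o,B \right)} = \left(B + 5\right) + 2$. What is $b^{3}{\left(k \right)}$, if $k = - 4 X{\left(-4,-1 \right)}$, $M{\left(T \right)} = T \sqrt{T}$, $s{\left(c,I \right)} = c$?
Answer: $- \frac{981504}{24389} - \frac{580608 i \sqrt{6}}{24389} \approx -40.244 - 58.313 i$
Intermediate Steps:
$X{\left(o,B \right)} = 7 + B$ ($X{\left(o,B \right)} = \left(5 + B\right) + 2 = 7 + B$)
$M{\left(T \right)} = T^{\frac{3}{2}}$
$k = -24$ ($k = - 4 \left(7 - 1\right) = \left(-4\right) 6 = -24$)
$b{\left(P \right)} = \frac{P + P^{\frac{3}{2}}}{-5 + P}$ ($b{\left(P \right)} = \frac{P + P^{\frac{3}{2}}}{P - 5} = \frac{P + P^{\frac{3}{2}}}{-5 + P}$)
$b^{3}{\left(k \right)} = \left(\frac{-24 + \left(-24\right)^{\frac{3}{2}}}{-5 - 24}\right)^{3} = \left(\frac{-24 - 48 i \sqrt{6}}{-29}\right)^{3} = \left(- \frac{-24 - 48 i \sqrt{6}}{29}\right)^{3} = \left(\frac{24}{29} + \frac{48 i \sqrt{6}}{29}\right)^{3}$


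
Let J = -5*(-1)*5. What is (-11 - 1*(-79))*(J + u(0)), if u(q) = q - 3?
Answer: 1496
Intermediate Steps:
u(q) = -3 + q
J = 25 (J = 5*5 = 25)
(-11 - 1*(-79))*(J + u(0)) = (-11 - 1*(-79))*(25 + (-3 + 0)) = (-11 + 79)*(25 - 3) = 68*22 = 1496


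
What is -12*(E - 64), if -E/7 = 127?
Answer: 11436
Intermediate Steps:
E = -889 (E = -7*127 = -889)
-12*(E - 64) = -12*(-889 - 64) = -12*(-953) = 11436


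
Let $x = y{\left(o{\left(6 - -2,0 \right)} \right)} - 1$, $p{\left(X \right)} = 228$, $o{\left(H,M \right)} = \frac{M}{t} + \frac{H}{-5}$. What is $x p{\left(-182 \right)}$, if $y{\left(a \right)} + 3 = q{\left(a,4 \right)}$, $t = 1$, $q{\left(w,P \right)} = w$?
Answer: $- \frac{6384}{5} \approx -1276.8$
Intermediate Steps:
$o{\left(H,M \right)} = M - \frac{H}{5}$ ($o{\left(H,M \right)} = \frac{M}{1} + \frac{H}{-5} = M 1 + H \left(- \frac{1}{5}\right) = M - \frac{H}{5}$)
$y{\left(a \right)} = -3 + a$
$x = - \frac{28}{5}$ ($x = \left(-3 + \left(0 - \frac{6 - -2}{5}\right)\right) - 1 = \left(-3 + \left(0 - \frac{6 + 2}{5}\right)\right) - 1 = \left(-3 + \left(0 - \frac{8}{5}\right)\right) - 1 = \left(-3 - \frac{8}{5}\right) - 1 = - \frac{23}{5} - 1 = - \frac{28}{5} \approx -5.6$)
$x p{\left(-182 \right)} = \left(- \frac{28}{5}\right) 228 = - \frac{6384}{5}$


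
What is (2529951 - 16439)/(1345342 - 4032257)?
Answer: -2513512/2686915 ≈ -0.93546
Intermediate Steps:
(2529951 - 16439)/(1345342 - 4032257) = 2513512/(-2686915) = 2513512*(-1/2686915) = -2513512/2686915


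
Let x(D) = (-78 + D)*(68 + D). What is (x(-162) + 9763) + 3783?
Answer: 36106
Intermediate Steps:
(x(-162) + 9763) + 3783 = ((-5304 + (-162)**2 - 10*(-162)) + 9763) + 3783 = ((-5304 + 26244 + 1620) + 9763) + 3783 = (22560 + 9763) + 3783 = 32323 + 3783 = 36106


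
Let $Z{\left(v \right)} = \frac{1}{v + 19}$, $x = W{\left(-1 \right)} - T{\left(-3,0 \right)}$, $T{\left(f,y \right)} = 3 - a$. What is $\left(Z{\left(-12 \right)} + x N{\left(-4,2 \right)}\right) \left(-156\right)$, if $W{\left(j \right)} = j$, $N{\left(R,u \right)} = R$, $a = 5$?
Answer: $\frac{4212}{7} \approx 601.71$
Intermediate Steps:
$T{\left(f,y \right)} = -2$ ($T{\left(f,y \right)} = 3 - 5 = -2$)
$x = 1$ ($x = -1 - -2 = -1 + 2 = 1$)
$Z{\left(v \right)} = \frac{1}{19 + v}$
$\left(Z{\left(-12 \right)} + x N{\left(-4,2 \right)}\right) \left(-156\right) = \left(\frac{1}{19 - 12} + 1 \left(-4\right)\right) \left(-156\right) = \left(\frac{1}{7} - 4\right) \left(-156\right) = \left(- \frac{27}{7}\right) \left(-156\right) = \frac{4212}{7}$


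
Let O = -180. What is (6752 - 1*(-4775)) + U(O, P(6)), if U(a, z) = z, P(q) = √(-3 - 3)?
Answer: 11527 + I*√6 ≈ 11527.0 + 2.4495*I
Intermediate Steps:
P(q) = I*√6 (P(q) = √(-6) = I*√6)
(6752 - 1*(-4775)) + U(O, P(6)) = (6752 - 1*(-4775)) + I*√6 = (6752 + 4775) + I*√6 = 11527 + I*√6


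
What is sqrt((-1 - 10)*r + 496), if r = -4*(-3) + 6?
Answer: sqrt(298) ≈ 17.263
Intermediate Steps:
r = 18 (r = 12 + 6 = 18)
sqrt((-1 - 10)*r + 496) = sqrt((-1 - 10)*18 + 496) = sqrt(-11*18 + 496) = sqrt(-198 + 496) = sqrt(298)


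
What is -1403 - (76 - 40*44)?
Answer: 281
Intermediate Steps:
-1403 - (76 - 40*44) = -1403 - (76 - 1760) = -1403 - 1*(-1684) = -1403 + 1684 = 281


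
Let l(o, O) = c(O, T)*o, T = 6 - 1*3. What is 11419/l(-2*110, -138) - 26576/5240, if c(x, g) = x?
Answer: -3735059/795432 ≈ -4.6956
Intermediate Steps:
T = 3 (T = 6 - 3 = 3)
l(o, O) = O*o
11419/l(-2*110, -138) - 26576/5240 = 11419/((-(-276)*110)) - 26576/5240 = 11419/((-138*(-220))) - 26576*1/5240 = 11419/30360 - 3322/655 = -3735059/795432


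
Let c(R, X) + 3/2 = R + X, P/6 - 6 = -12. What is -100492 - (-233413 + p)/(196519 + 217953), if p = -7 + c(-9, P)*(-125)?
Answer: -165609911/1648 ≈ -1.0049e+5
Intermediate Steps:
P = -36 (P = 36 + 6*(-12) = 36 - 72 = -36)
c(R, X) = -3/2 + R + X (c(R, X) = -3/2 + (R + X) = -3/2 + R + X)
p = 11611/2 (p = -7 + (-3/2 - 9 - 36)*(-125) = -7 - 93/2*(-125) = -7 + 11625/2 = 11611/2 ≈ 5805.5)
-100492 - (-233413 + p)/(196519 + 217953) = -100492 - (-233413 + 11611/2)/(196519 + 217953) = -100492 - (-455215)/(2*414472) = -100492 - 1*(-905/1648) = -100492 + 905/1648 = -165609911/1648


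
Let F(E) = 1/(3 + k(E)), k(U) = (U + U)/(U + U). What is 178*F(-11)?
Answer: 89/2 ≈ 44.500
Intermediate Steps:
k(U) = 1 (k(U) = (2*U)/((2*U)) = (2*U)*(1/(2*U)) = 1)
F(E) = 1/4 (F(E) = 1/(3 + 1) = 1/4)
178*F(-11) = 178*(1/4) = 89/2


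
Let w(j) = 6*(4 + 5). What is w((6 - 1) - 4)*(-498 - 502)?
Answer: -54000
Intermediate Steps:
w(j) = 54 (w(j) = 6*9 = 54)
w((6 - 1) - 4)*(-498 - 502) = 54*(-498 - 502) = 54*(-1000) = -54000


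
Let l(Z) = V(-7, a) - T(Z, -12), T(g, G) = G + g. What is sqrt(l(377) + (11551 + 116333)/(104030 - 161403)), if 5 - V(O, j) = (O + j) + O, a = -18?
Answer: 2*I*sqrt(271750484761)/57373 ≈ 18.172*I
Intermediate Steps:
V(O, j) = 5 - j - 2*O (V(O, j) = 5 - ((O + j) + O) = 5 - (j + 2*O) = 5 + (-j - 2*O) = 5 - j - 2*O)
l(Z) = 49 - Z (l(Z) = (5 - 1*(-18) - 2*(-7)) - (-12 + Z) = (5 + 18 + 14) + (12 - Z) = 37 + (12 - Z) = 49 - Z)
sqrt(l(377) + (11551 + 116333)/(104030 - 161403)) = sqrt((49 - 1*377) + (11551 + 116333)/(104030 - 161403)) = sqrt((49 - 377) + 127884/(-57373)) = sqrt(-328 + 127884*(-1/57373)) = sqrt(-328 - 127884/57373) = sqrt(-18946228/57373) = 2*I*sqrt(271750484761)/57373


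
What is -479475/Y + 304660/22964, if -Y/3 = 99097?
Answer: 8465278330/568915877 ≈ 14.880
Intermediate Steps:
Y = -297291 (Y = -3*99097 = -297291)
-479475/Y + 304660/22964 = -479475/(-297291) + 304660/22964 = -479475*(-1/297291) + 304660*(1/22964) = 159825/99097 + 76165/5741 = 8465278330/568915877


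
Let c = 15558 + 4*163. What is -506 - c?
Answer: -16716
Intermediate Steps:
c = 16210 (c = 15558 + 652 = 16210)
-506 - c = -506 - 1*16210 = -506 - 16210 = -16716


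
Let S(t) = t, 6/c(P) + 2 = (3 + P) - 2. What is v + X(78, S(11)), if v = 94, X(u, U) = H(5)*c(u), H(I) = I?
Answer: 7268/77 ≈ 94.390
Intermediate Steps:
c(P) = 6/(-1 + P) (c(P) = 6/(-2 + ((3 + P) - 2)) = 6/(-2 + (1 + P)) = 6/(-1 + P))
X(u, U) = 30/(-1 + u) (X(u, U) = 5*(6/(-1 + u)) = 30/(-1 + u))
v + X(78, S(11)) = 94 + 30/(-1 + 78) = 94 + 30/77 = 7268/77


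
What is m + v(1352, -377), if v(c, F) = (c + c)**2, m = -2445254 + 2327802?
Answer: 7194164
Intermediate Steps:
m = -117452
v(c, F) = 4*c**2 (v(c, F) = (2*c)**2 = 4*c**2)
m + v(1352, -377) = -117452 + 4*1352**2 = -117452 + 4*1827904 = -117452 + 7311616 = 7194164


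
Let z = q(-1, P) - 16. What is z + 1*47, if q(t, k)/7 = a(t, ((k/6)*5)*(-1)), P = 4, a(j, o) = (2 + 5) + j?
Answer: 73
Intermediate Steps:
a(j, o) = 7 + j
q(t, k) = 49 + 7*t (q(t, k) = 7*(7 + t) = 49 + 7*t)
z = 26 (z = (49 + 7*(-1)) - 16 = (49 - 7) - 16 = 42 - 16 = 26)
z + 1*47 = 26 + 1*47 = 26 + 47 = 73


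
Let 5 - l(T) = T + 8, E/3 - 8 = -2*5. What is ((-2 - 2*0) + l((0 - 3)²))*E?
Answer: 84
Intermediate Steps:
E = -6 (E = 24 + 3*(-2*5) = 24 + 3*(-10) = 24 - 30 = -6)
l(T) = -3 - T (l(T) = 5 - (T + 8) = 5 - (8 + T) = 5 + (-8 - T) = -3 - T)
((-2 - 2*0) + l((0 - 3)²))*E = ((-2 - 2*0) + (-3 - (0 - 3)²))*(-6) = ((-2 + 0) + (-3 - 1*(-3)²))*(-6) = (-2 + (-3 - 1*9))*(-6) = (-2 + (-3 - 9))*(-6) = (-2 - 12)*(-6) = -14*(-6) = 84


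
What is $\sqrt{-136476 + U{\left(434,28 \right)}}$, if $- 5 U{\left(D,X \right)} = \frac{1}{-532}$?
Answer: $\frac{i \sqrt{241412395735}}{1330} \approx 369.43 i$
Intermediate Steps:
$U{\left(D,X \right)} = \frac{1}{2660}$ ($U{\left(D,X \right)} = - \frac{1}{5 \left(-532\right)} = \left(- \frac{1}{5}\right) \left(- \frac{1}{532}\right) = \frac{1}{2660}$)
$\sqrt{-136476 + U{\left(434,28 \right)}} = \sqrt{-136476 + \frac{1}{2660}} = \sqrt{- \frac{363026159}{2660}} = \frac{i \sqrt{241412395735}}{1330}$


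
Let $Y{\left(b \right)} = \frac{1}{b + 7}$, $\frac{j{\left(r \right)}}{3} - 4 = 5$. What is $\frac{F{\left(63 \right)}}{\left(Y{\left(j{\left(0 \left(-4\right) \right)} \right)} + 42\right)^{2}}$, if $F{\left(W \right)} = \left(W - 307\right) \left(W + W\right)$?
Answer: $- \frac{35540064}{2042041} \approx -17.404$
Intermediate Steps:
$j{\left(r \right)} = 27$ ($j{\left(r \right)} = 12 + 3 \cdot 5 = 12 + 15 = 27$)
$Y{\left(b \right)} = \frac{1}{7 + b}$
$F{\left(W \right)} = 2 W \left(-307 + W\right)$ ($F{\left(W \right)} = \left(-307 + W\right) 2 W = 2 W \left(-307 + W\right)$)
$\frac{F{\left(63 \right)}}{\left(Y{\left(j{\left(0 \left(-4\right) \right)} \right)} + 42\right)^{2}} = \frac{2 \cdot 63 \left(-307 + 63\right)}{\left(\frac{1}{7 + 27} + 42\right)^{2}} = \frac{2 \cdot 63 \left(-244\right)}{\left(\frac{1}{34} + 42\right)^{2}} = - \frac{30744}{\left(\frac{1}{34} + 42\right)^{2}} = - \frac{30744}{\left(\frac{1429}{34}\right)^{2}} = - \frac{30744}{\frac{2042041}{1156}} = \left(-30744\right) \frac{1156}{2042041} = - \frac{35540064}{2042041}$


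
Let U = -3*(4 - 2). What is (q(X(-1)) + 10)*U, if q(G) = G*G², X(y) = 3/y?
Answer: 102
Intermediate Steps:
U = -6 (U = -3*2 = -6)
q(G) = G³
(q(X(-1)) + 10)*U = ((3/(-1))³ + 10)*(-6) = ((3*(-1))³ + 10)*(-6) = ((-3)³ + 10)*(-6) = (-27 + 10)*(-6) = -17*(-6) = 102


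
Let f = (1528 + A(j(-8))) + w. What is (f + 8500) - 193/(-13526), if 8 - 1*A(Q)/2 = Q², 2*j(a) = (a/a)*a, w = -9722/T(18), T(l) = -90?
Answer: 6159762611/608670 ≈ 10120.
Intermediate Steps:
w = 4861/45 (w = -9722/(-90) = -9722*(-1/90) = 4861/45 ≈ 108.02)
j(a) = a/2 (j(a) = ((a/a)*a)/2 = (1*a)/2 = a/2)
A(Q) = 16 - 2*Q²
f = 72901/45 (f = (1528 + (16 - 2*((½)*(-8))²)) + 4861/45 = (1528 + (16 - 2*(-4)²)) + 4861/45 = (1528 + (16 - 2*16)) + 4861/45 = (1528 + (16 - 32)) + 4861/45 = (1528 - 16) + 4861/45 = 1512 + 4861/45 = 72901/45 ≈ 1620.0)
(f + 8500) - 193/(-13526) = (72901/45 + 8500) - 193/(-13526) = 455401/45 - 193*(-1/13526) = 455401/45 + 193/13526 = 6159762611/608670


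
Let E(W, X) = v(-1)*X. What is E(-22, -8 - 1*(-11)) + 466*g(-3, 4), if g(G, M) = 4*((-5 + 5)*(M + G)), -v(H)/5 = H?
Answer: 15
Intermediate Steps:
v(H) = -5*H
g(G, M) = 0 (g(G, M) = 4*(0*(G + M)) = 4*0 = 0)
E(W, X) = 5*X (E(W, X) = (-5*(-1))*X = 5*X)
E(-22, -8 - 1*(-11)) + 466*g(-3, 4) = 5*(-8 - 1*(-11)) + 466*0 = 5*(-8 + 11) + 0 = 5*3 + 0 = 15 + 0 = 15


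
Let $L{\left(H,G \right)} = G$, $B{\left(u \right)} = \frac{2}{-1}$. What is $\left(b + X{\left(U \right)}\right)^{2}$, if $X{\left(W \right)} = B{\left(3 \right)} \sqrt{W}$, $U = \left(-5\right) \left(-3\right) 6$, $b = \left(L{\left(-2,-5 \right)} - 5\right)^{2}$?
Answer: $10360 - 1200 \sqrt{10} \approx 6565.3$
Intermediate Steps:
$B{\left(u \right)} = -2$ ($B{\left(u \right)} = 2 \left(-1\right) = -2$)
$b = 100$ ($b = \left(-5 - 5\right)^{2} = \left(-10\right)^{2} = 100$)
$U = 90$ ($U = 15 \cdot 6 = 90$)
$X{\left(W \right)} = - 2 \sqrt{W}$
$\left(b + X{\left(U \right)}\right)^{2} = \left(100 - 2 \sqrt{90}\right)^{2} = \left(100 - 2 \cdot 3 \sqrt{10}\right)^{2} = \left(100 - 6 \sqrt{10}\right)^{2}$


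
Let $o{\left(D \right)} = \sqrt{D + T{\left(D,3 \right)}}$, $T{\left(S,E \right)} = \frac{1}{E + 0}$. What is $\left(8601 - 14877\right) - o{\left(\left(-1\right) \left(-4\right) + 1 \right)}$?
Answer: $-6276 - \frac{4 \sqrt{3}}{3} \approx -6278.3$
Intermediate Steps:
$T{\left(S,E \right)} = \frac{1}{E}$
$o{\left(D \right)} = \sqrt{\frac{1}{3} + D}$ ($o{\left(D \right)} = \sqrt{D + \frac{1}{3}} = \sqrt{\frac{1}{3} + D}$)
$\left(8601 - 14877\right) - o{\left(\left(-1\right) \left(-4\right) + 1 \right)} = \left(8601 - 14877\right) - \frac{\sqrt{3 + 9 \left(\left(-1\right) \left(-4\right) + 1\right)}}{3} = -6276 - \frac{\sqrt{3 + 9 \left(4 + 1\right)}}{3} = -6276 - \frac{\sqrt{3 + 9 \cdot 5}}{3} = -6276 - \frac{\sqrt{3 + 45}}{3} = -6276 - \frac{\sqrt{48}}{3} = -6276 - \frac{4 \sqrt{3}}{3}$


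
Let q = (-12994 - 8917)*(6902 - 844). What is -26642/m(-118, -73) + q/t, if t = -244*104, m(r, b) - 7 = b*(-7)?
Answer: 187037403/36112 ≈ 5179.4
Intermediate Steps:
m(r, b) = 7 - 7*b (m(r, b) = 7 + b*(-7) = 7 - 7*b)
t = -25376
q = -132736838 (q = -21911*6058 = -132736838)
-26642/m(-118, -73) + q/t = -26642/(7 - 7*(-73)) - 132736838/(-25376) = -26642/(7 + 511) - 132736838*(-1/25376) = -26642/518 + 5105263/976 = -26642*1/518 + 5105263/976 = -1903/37 + 5105263/976 = 187037403/36112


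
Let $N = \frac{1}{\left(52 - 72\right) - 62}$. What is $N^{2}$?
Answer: $\frac{1}{6724} \approx 0.00014872$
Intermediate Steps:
$N = - \frac{1}{82}$ ($N = \frac{1}{\left(52 - 72\right) - 62} = \frac{1}{-20 - 62} = \frac{1}{-82} = - \frac{1}{82} \approx -0.012195$)
$N^{2} = \left(- \frac{1}{82}\right)^{2} = \frac{1}{6724}$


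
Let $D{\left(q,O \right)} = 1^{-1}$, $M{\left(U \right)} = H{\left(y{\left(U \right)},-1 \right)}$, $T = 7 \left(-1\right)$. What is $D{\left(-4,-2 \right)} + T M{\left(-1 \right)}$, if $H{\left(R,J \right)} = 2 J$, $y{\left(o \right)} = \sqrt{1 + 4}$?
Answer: $15$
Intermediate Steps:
$y{\left(o \right)} = \sqrt{5}$
$T = -7$
$M{\left(U \right)} = -2$ ($M{\left(U \right)} = 2 \left(-1\right) = -2$)
$D{\left(q,O \right)} = 1$
$D{\left(-4,-2 \right)} + T M{\left(-1 \right)} = 1 - -14 = 1 + 14 = 15$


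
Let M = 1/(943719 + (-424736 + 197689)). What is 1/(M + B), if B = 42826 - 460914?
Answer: -716672/299631963135 ≈ -2.3918e-6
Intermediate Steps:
B = -418088
M = 1/716672 (M = 1/(943719 - 227047) = 1/716672 ≈ 1.3953e-6)
1/(M + B) = 1/(1/716672 - 418088) = 1/(-299631963135/716672) = -716672/299631963135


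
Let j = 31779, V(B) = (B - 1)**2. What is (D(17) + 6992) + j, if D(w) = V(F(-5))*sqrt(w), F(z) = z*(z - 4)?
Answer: 38771 + 1936*sqrt(17) ≈ 46753.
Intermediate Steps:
F(z) = z*(-4 + z)
V(B) = (-1 + B)**2
D(w) = 1936*sqrt(w) (D(w) = (-1 - 5*(-4 - 5))**2*sqrt(w) = (-1 - 5*(-9))**2*sqrt(w) = (-1 + 45)**2*sqrt(w) = 44**2*sqrt(w) = 1936*sqrt(w))
(D(17) + 6992) + j = (1936*sqrt(17) + 6992) + 31779 = (6992 + 1936*sqrt(17)) + 31779 = 38771 + 1936*sqrt(17)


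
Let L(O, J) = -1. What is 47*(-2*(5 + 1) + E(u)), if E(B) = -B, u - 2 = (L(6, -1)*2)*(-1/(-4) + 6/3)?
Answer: -893/2 ≈ -446.50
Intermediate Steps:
u = -5/2 (u = 2 + (-1*2)*(-1/(-4) + 6/3) = 2 - 2*(-1*(-¼) + 6*(⅓)) = 2 - 2*(¼ + 2) = 2 - 2*9/4 = 2 - 9/2 = -5/2 ≈ -2.5000)
47*(-2*(5 + 1) + E(u)) = 47*(-2*(5 + 1) - 1*(-5/2)) = 47*(-2*6 + 5/2) = 47*(-12 + 5/2) = 47*(-19/2) = -893/2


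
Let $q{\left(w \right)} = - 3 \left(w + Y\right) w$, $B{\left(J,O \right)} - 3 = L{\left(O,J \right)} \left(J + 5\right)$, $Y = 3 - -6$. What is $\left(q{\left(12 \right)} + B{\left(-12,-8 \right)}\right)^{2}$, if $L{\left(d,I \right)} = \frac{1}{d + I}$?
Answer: $\frac{226592809}{400} \approx 5.6648 \cdot 10^{5}$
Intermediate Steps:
$Y = 9$ ($Y = 3 + 6 = 9$)
$L{\left(d,I \right)} = \frac{1}{I + d}$
$B{\left(J,O \right)} = 3 + \frac{5 + J}{J + O}$ ($B{\left(J,O \right)} = 3 + \frac{J + 5}{J + O} = 3 + \frac{5 + J}{J + O}$)
$q{\left(w \right)} = w \left(-27 - 3 w\right)$ ($q{\left(w \right)} = - 3 \left(w + 9\right) w = - 3 \left(9 + w\right) w = \left(-27 - 3 w\right) w = w \left(-27 - 3 w\right)$)
$\left(q{\left(12 \right)} + B{\left(-12,-8 \right)}\right)^{2} = \left(\left(-3\right) 12 \left(9 + 12\right) + \frac{5 + 3 \left(-8\right) + 4 \left(-12\right)}{-12 - 8}\right)^{2} = \left(\left(-3\right) 12 \cdot 21 + \frac{5 - 24 - 48}{-20}\right)^{2} = \left(-756 - - \frac{67}{20}\right)^{2} = \left(-756 + \frac{67}{20}\right)^{2} = \left(- \frac{15053}{20}\right)^{2} = \frac{226592809}{400}$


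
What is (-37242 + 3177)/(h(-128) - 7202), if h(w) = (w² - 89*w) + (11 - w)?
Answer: -34065/20713 ≈ -1.6446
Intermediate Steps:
h(w) = 11 + w² - 90*w
(-37242 + 3177)/(h(-128) - 7202) = (-37242 + 3177)/((11 + (-128)² - 90*(-128)) - 7202) = -34065/((11 + 16384 + 11520) - 7202) = -34065/(27915 - 7202) = -34065/20713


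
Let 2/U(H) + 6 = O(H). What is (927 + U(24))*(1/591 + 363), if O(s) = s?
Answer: 1790071696/5319 ≈ 3.3654e+5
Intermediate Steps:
U(H) = 2/(-6 + H)
(927 + U(24))*(1/591 + 363) = (927 + 2/(-6 + 24))*(1/591 + 363) = (927 + 2/18)*(1/591 + 363) = (927 + 2*(1/18))*(214534/591) = (927 + 1/9)*(214534/591) = (8344/9)*(214534/591) = 1790071696/5319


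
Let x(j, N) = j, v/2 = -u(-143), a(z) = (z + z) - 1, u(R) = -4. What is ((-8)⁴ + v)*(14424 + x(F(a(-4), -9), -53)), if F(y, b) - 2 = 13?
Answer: 59257656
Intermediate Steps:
a(z) = -1 + 2*z (a(z) = 2*z - 1 = -1 + 2*z)
v = 8 (v = 2*(-1*(-4)) = 2*4 = 8)
F(y, b) = 15 (F(y, b) = 2 + 13 = 15)
((-8)⁴ + v)*(14424 + x(F(a(-4), -9), -53)) = ((-8)⁴ + 8)*(14424 + 15) = (4096 + 8)*14439 = 4104*14439 = 59257656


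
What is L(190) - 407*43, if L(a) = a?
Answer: -17311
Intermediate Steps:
L(190) - 407*43 = 190 - 407*43 = 190 - 1*17501 = 190 - 17501 = -17311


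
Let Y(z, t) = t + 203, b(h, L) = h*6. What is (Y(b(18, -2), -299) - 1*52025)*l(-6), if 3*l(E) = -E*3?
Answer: -312726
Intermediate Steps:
b(h, L) = 6*h
Y(z, t) = 203 + t
l(E) = -E (l(E) = (-E*3)/3 = (-3*E)/3 = -E)
(Y(b(18, -2), -299) - 1*52025)*l(-6) = ((203 - 299) - 1*52025)*(-1*(-6)) = (-96 - 52025)*6 = -52121*6 = -312726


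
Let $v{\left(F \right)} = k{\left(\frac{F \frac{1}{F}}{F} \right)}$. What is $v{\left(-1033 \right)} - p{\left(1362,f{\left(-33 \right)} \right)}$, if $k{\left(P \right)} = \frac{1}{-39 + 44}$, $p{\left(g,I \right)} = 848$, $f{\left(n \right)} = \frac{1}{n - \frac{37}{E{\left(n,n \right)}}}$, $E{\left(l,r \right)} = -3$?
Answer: $- \frac{4239}{5} \approx -847.8$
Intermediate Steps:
$f{\left(n \right)} = \frac{1}{\frac{37}{3} + n}$ ($f{\left(n \right)} = \frac{1}{n - \frac{37}{-3}} = \frac{1}{n - - \frac{37}{3}} = \frac{1}{n + \frac{37}{3}} = \frac{1}{\frac{37}{3} + n}$)
$k{\left(P \right)} = \frac{1}{5}$
$v{\left(F \right)} = \frac{1}{5}$
$v{\left(-1033 \right)} - p{\left(1362,f{\left(-33 \right)} \right)} = \frac{1}{5} - 848 = - \frac{4239}{5}$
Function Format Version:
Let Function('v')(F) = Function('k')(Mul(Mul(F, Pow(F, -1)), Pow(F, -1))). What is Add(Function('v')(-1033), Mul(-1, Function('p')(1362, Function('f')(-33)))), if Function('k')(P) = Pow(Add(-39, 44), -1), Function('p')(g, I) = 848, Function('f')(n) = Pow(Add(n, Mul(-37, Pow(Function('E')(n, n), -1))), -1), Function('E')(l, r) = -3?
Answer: Rational(-4239, 5) ≈ -847.80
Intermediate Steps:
Function('f')(n) = Pow(Add(Rational(37, 3), n), -1) (Function('f')(n) = Pow(Add(n, Mul(-37, Pow(-3, -1))), -1) = Pow(Add(n, Mul(-37, Rational(-1, 3))), -1) = Pow(Add(n, Rational(37, 3)), -1) = Pow(Add(Rational(37, 3), n), -1))
Function('k')(P) = Rational(1, 5) (Function('k')(P) = Pow(5, -1) = Rational(1, 5))
Function('v')(F) = Rational(1, 5)
Add(Function('v')(-1033), Mul(-1, Function('p')(1362, Function('f')(-33)))) = Add(Rational(1, 5), Mul(-1, 848)) = Add(Rational(1, 5), -848) = Rational(-4239, 5)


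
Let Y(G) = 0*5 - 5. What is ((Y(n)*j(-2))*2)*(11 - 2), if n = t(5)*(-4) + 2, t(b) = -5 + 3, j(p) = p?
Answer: 180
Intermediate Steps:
t(b) = -2
n = 10 (n = -2*(-4) + 2 = 8 + 2 = 10)
Y(G) = -5 (Y(G) = 0 - 5 = -5)
((Y(n)*j(-2))*2)*(11 - 2) = (-5*(-2)*2)*(11 - 2) = (10*2)*9 = 20*9 = 180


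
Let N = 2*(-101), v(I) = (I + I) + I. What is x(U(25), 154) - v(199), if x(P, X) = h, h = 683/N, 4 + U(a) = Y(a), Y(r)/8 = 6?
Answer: -121277/202 ≈ -600.38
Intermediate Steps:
Y(r) = 48 (Y(r) = 8*6 = 48)
U(a) = 44 (U(a) = -4 + 48 = 44)
v(I) = 3*I (v(I) = 2*I + I = 3*I)
N = -202
h = -683/202 (h = 683/(-202) = 683*(-1/202) = -683/202 ≈ -3.3812)
x(P, X) = -683/202
x(U(25), 154) - v(199) = -683/202 - 3*199 = -683/202 - 1*597 = -683/202 - 597 = -121277/202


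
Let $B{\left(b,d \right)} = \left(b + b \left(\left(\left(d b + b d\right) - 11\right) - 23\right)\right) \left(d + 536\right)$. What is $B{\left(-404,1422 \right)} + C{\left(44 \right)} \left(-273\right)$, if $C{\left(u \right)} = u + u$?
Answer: $908902863264$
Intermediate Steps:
$C{\left(u \right)} = 2 u$
$B{\left(b,d \right)} = \left(536 + d\right) \left(b + b \left(-34 + 2 b d\right)\right)$ ($B{\left(b,d \right)} = \left(b + b \left(\left(\left(b d + b d\right) - 11\right) - 23\right)\right) \left(536 + d\right) = \left(b + b \left(\left(2 b d - 11\right) - 23\right)\right) \left(536 + d\right) = \left(b + b \left(\left(-11 + 2 b d\right) - 23\right)\right) \left(536 + d\right) = \left(b + b \left(-34 + 2 b d\right)\right) \left(536 + d\right) = \left(536 + d\right) \left(b + b \left(-34 + 2 b d\right)\right)$)
$B{\left(-404,1422 \right)} + C{\left(44 \right)} \left(-273\right) = - 404 \left(-17688 - 46926 + 2 \left(-404\right) 1422^{2} + 1072 \left(-404\right) 1422\right) + 2 \cdot 44 \left(-273\right) = - 404 \left(-17688 - 46926 + 2 \left(-404\right) 2022084 - 615851136\right) + 88 \left(-273\right) = - 404 \left(-17688 - 46926 - 1633843872 - 615851136\right) - 24024 = \left(-404\right) \left(-2249759622\right) - 24024 = 908902887288 - 24024 = 908902863264$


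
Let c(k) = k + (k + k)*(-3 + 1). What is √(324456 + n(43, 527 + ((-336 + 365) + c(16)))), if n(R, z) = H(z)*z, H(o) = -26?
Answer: 28*√397 ≈ 557.90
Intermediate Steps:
c(k) = -3*k (c(k) = k + (2*k)*(-2) = k - 4*k = -3*k)
n(R, z) = -26*z
√(324456 + n(43, 527 + ((-336 + 365) + c(16)))) = √(324456 - 26*(527 + ((-336 + 365) - 3*16))) = √(324456 - 26*(527 + (29 - 48))) = √(324456 - 26*(527 - 19)) = √(324456 - 26*508) = √(324456 - 13208) = √311248 = 28*√397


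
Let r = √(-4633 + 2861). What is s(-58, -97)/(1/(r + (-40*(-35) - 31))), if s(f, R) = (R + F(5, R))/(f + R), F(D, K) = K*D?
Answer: 796758/155 + 1164*I*√443/155 ≈ 5140.4 + 158.06*I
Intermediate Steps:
F(D, K) = D*K
s(f, R) = 6*R/(R + f) (s(f, R) = (R + 5*R)/(f + R) = (6*R)/(R + f) = 6*R/(R + f))
r = 2*I*√443 (r = √(-1772) = 2*I*√443 ≈ 42.095*I)
s(-58, -97)/(1/(r + (-40*(-35) - 31))) = (6*(-97)/(-97 - 58))/(1/(2*I*√443 + (-40*(-35) - 31))) = (6*(-97)/(-155))/(1/(2*I*√443 + (1400 - 31))) = (6*(-97)*(-1/155))/(1/(2*I*√443 + 1369)) = 582/(155*(1/(1369 + 2*I*√443))) = 582*(1369 + 2*I*√443)/155 = 796758/155 + 1164*I*√443/155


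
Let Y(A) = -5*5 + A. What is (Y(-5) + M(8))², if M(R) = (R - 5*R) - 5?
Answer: 4489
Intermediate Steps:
Y(A) = -25 + A
M(R) = -5 - 4*R (M(R) = -4*R - 5 = -5 - 4*R)
(Y(-5) + M(8))² = ((-25 - 5) + (-5 - 4*8))² = (-30 + (-5 - 32))² = (-30 - 37)² = (-67)² = 4489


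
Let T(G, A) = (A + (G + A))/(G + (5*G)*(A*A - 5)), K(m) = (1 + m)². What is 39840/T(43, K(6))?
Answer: 6841630240/47 ≈ 1.4557e+8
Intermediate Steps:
T(G, A) = (G + 2*A)/(G + 5*G*(-5 + A²)) (T(G, A) = (A + (A + G))/(G + (5*G)*(A² - 5)) = (G + 2*A)/(G + (5*G)*(-5 + A²)) = (G + 2*A)/(G + 5*G*(-5 + A²)))
39840/T(43, K(6)) = 39840/(((43 + 2*(1 + 6)²)/(43*(-24 + 5*((1 + 6)²)²)))) = 39840/(((43 + 2*7²)/(43*(-24 + 5*(7²)²)))) = 39840/(((43 + 2*49)/(43*(-24 + 5*49²)))) = 39840/(((43 + 98)/(43*(-24 + 5*2401)))) = 39840/(((1/43)*141/(-24 + 12005))) = 39840/(((1/43)*141/11981)) = 39840/(((1/43)*(1/11981)*141)) = 39840/(141/515183) = 39840*(515183/141) = 6841630240/47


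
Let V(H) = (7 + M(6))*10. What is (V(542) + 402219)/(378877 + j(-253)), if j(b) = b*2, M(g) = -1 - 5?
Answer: 402229/378371 ≈ 1.0631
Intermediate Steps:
M(g) = -6
j(b) = 2*b
V(H) = 10 (V(H) = (7 - 6)*10 = 1*10 = 10)
(V(542) + 402219)/(378877 + j(-253)) = (10 + 402219)/(378877 + 2*(-253)) = 402229/(378877 - 506) = 402229/378371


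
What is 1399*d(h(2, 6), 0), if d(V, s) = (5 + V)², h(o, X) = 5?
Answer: 139900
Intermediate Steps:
1399*d(h(2, 6), 0) = 1399*(5 + 5)² = 1399*10² = 1399*100 = 139900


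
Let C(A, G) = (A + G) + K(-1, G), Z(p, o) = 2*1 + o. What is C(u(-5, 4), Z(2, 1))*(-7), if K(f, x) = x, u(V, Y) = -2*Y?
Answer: 14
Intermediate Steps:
Z(p, o) = 2 + o
C(A, G) = A + 2*G (C(A, G) = (A + G) + G = A + 2*G)
C(u(-5, 4), Z(2, 1))*(-7) = (-2*4 + 2*(2 + 1))*(-7) = (-8 + 2*3)*(-7) = (-8 + 6)*(-7) = -2*(-7) = 14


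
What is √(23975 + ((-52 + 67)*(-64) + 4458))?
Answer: √27473 ≈ 165.75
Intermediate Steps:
√(23975 + ((-52 + 67)*(-64) + 4458)) = √(23975 + (15*(-64) + 4458)) = √(23975 + (-960 + 4458)) = √(23975 + 3498) = √27473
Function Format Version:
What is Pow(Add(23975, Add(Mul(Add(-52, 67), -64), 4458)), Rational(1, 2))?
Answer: Pow(27473, Rational(1, 2)) ≈ 165.75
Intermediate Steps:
Pow(Add(23975, Add(Mul(Add(-52, 67), -64), 4458)), Rational(1, 2)) = Pow(Add(23975, Add(Mul(15, -64), 4458)), Rational(1, 2)) = Pow(Add(23975, Add(-960, 4458)), Rational(1, 2)) = Pow(Add(23975, 3498), Rational(1, 2)) = Pow(27473, Rational(1, 2))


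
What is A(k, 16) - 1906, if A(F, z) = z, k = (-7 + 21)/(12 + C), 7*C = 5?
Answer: -1890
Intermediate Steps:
C = 5/7 (C = (⅐)*5 = 5/7 ≈ 0.71429)
k = 98/89 (k = (-7 + 21)/(12 + 5/7) = 14/(89/7) = 14*(7/89) = 98/89 ≈ 1.1011)
A(k, 16) - 1906 = 16 - 1906 = -1890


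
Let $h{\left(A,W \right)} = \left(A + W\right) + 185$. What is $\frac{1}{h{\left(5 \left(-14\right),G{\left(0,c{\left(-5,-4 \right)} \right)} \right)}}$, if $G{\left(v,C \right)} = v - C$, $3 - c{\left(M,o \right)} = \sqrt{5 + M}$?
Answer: $\frac{1}{112} \approx 0.0089286$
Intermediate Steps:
$c{\left(M,o \right)} = 3 - \sqrt{5 + M}$
$h{\left(A,W \right)} = 185 + A + W$
$\frac{1}{h{\left(5 \left(-14\right),G{\left(0,c{\left(-5,-4 \right)} \right)} \right)}} = \frac{1}{185 + 5 \left(-14\right) + \left(0 - \left(3 - \sqrt{5 - 5}\right)\right)} = \frac{1}{185 - 70 + \left(0 - \left(3 - \sqrt{0}\right)\right)} = \frac{1}{185 - 70 + \left(0 - \left(3 - 0\right)\right)} = \frac{1}{185 - 70 + \left(0 - \left(3 + 0\right)\right)} = \frac{1}{185 - 70 + \left(0 - 3\right)} = \frac{1}{185 - 70 - 3} = \frac{1}{112}$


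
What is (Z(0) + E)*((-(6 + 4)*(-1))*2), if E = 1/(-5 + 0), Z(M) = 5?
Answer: 96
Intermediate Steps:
E = -⅕ (E = 1/(-5) = -⅕ ≈ -0.20000)
(Z(0) + E)*((-(6 + 4)*(-1))*2) = (5 - ⅕)*((-(6 + 4)*(-1))*2) = 24*((-1*10*(-1))*2)/5 = 24*(-10*(-1)*2)/5 = 24*(10*2)/5 = (24/5)*20 = 96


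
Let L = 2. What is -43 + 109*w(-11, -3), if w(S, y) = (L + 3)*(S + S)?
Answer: -12033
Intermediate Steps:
w(S, y) = 10*S (w(S, y) = (2 + 3)*(S + S) = 5*(2*S) = 10*S)
-43 + 109*w(-11, -3) = -43 + 109*(10*(-11)) = -43 + 109*(-110) = -43 - 11990 = -12033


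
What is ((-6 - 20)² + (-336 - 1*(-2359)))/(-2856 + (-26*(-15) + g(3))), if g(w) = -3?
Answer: -2699/2469 ≈ -1.0932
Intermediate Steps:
((-6 - 20)² + (-336 - 1*(-2359)))/(-2856 + (-26*(-15) + g(3))) = ((-6 - 20)² + (-336 - 1*(-2359)))/(-2856 + (-26*(-15) - 3)) = ((-26)² + (-336 + 2359))/(-2856 + (390 - 3)) = (676 + 2023)/(-2856 + 387) = 2699/(-2469) = 2699*(-1/2469) = -2699/2469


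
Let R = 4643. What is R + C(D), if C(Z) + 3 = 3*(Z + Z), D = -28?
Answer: 4472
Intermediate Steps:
C(Z) = -3 + 6*Z (C(Z) = -3 + 3*(Z + Z) = -3 + 3*(2*Z) = -3 + 6*Z)
R + C(D) = 4643 + (-3 + 6*(-28)) = 4643 + (-3 - 168) = 4643 - 171 = 4472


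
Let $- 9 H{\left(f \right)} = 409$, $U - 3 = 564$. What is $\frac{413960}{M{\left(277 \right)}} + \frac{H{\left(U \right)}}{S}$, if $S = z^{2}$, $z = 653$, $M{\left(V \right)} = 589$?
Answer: $\frac{1588646185859}{2260394109} \approx 702.82$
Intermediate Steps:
$U = 567$ ($U = 3 + 564 = 567$)
$S = 426409$ ($S = 653^{2} = 426409$)
$H{\left(f \right)} = - \frac{409}{9}$ ($H{\left(f \right)} = \left(- \frac{1}{9}\right) 409 = - \frac{409}{9}$)
$\frac{413960}{M{\left(277 \right)}} + \frac{H{\left(U \right)}}{S} = \frac{413960}{589} - \frac{409}{9 \cdot 426409} = 413960 \cdot \frac{1}{589} - \frac{409}{3837681} = \frac{413960}{589} - \frac{409}{3837681} = \frac{1588646185859}{2260394109}$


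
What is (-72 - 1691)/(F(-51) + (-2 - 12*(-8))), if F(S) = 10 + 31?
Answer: -1763/135 ≈ -13.059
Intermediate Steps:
F(S) = 41
(-72 - 1691)/(F(-51) + (-2 - 12*(-8))) = (-72 - 1691)/(41 + (-2 - 12*(-8))) = -1763/(41 + (-2 + 96)) = -1763/(41 + 94) = -1763/135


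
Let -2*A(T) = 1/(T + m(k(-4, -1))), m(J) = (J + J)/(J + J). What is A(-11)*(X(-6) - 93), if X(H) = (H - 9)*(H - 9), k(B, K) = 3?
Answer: 33/5 ≈ 6.6000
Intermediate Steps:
m(J) = 1 (m(J) = (2*J)/((2*J)) = (2*J)*(1/(2*J)) = 1)
A(T) = -1/(2*(1 + T)) (A(T) = -1/(2*(T + 1)) = -1/(2*(1 + T)))
X(H) = (-9 + H)² (X(H) = (-9 + H)*(-9 + H) = (-9 + H)²)
A(-11)*(X(-6) - 93) = (-1/(2 + 2*(-11)))*((-9 - 6)² - 93) = (-1/(2 - 22))*((-15)² - 93) = (-1/(-20))*(225 - 93) = -1*(-1/20)*132 = (1/20)*132 = 33/5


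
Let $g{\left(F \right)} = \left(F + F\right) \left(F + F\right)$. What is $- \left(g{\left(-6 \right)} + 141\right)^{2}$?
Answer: $-81225$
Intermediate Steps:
$g{\left(F \right)} = 4 F^{2}$ ($g{\left(F \right)} = 2 F 2 F = 4 F^{2}$)
$- \left(g{\left(-6 \right)} + 141\right)^{2} = - \left(4 \left(-6\right)^{2} + 141\right)^{2} = - \left(4 \cdot 36 + 141\right)^{2} = - \left(144 + 141\right)^{2} = - 285^{2} = \left(-1\right) 81225 = -81225$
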